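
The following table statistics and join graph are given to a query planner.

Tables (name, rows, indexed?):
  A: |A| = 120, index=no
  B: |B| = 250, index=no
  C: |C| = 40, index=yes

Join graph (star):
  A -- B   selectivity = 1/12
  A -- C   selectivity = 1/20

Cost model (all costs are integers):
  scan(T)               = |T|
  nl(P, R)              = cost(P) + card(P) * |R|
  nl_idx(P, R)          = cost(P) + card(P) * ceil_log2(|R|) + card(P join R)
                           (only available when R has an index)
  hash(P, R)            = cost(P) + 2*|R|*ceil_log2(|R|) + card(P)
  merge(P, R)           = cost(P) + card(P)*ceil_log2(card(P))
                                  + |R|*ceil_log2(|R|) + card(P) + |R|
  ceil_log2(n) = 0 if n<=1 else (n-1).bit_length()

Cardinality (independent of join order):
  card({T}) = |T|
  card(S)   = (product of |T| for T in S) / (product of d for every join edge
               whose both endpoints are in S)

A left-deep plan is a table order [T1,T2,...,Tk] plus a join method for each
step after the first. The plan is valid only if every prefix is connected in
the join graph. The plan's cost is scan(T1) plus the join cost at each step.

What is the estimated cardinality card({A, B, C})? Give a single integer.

Tables in S: A(120), B(250), C(40)
Edges inside S: A-B(d=12), A-C(d=20)
numerator = 120 * 250 * 40 = 1200000
denominator = 12 * 20 = 240
card(S) = 1200000 / 240 = 5000

5000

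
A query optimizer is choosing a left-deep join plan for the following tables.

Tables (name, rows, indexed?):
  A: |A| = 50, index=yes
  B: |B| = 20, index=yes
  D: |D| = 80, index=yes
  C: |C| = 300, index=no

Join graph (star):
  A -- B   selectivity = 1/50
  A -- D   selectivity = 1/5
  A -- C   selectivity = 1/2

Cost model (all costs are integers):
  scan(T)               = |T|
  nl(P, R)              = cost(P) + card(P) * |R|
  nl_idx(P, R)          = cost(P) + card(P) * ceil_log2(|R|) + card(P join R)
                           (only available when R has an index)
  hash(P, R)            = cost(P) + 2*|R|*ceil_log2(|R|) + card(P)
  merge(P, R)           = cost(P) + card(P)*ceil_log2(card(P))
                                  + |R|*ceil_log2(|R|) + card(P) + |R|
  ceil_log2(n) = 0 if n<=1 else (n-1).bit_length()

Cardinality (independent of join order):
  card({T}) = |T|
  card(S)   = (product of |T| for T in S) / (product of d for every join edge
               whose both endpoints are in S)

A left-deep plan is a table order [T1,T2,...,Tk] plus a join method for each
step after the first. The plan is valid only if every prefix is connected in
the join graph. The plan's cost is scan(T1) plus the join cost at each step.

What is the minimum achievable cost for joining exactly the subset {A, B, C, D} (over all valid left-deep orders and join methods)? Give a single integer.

6340

Selinger DP over subsets of {A,B,C,D}:
  {A}: scan cost=50, card=50
  {B}: scan cost=20, card=20
  {D}: scan cost=80, card=80
  {C}: scan cost=300, card=300
  {AB}: card=20; try (A,nl_idx)→160, (B,hash)→300, (B,nl_idx)→320, (A,merge)→490, (B,merge)→520, (A,hash)→640 …(+2); best=160 via (A,nl_idx)
  {AD}: card=800; try (A,hash)→760, (D,merge)→1040, (A,merge)→1070, (D,nl_idx)→1200, (D,hash)→1220, (A,nl_idx)→1360 …(+2); best=760 via (A,hash)
  {AC}: card=7500; try (A,hash)→1200, (C,merge)→3400, (A,merge)→3650, (C,hash)→5500, (A,nl_idx)→9600, (C,nl)→15050 …(+1); best=1200 via (A,hash)
  {ABD}: card=320; try (D,nl_idx)→620, (D,merge)→920, (D,hash)→1300, (D,nl)→1760, (B,hash)→1760, (B,nl_idx)→5080 …(+2); best=620 via (D,nl_idx)
  {ABC}: card=3000; try (C,merge)→3280, (C,hash)→5580, (C,nl)→6160, (B,hash)→8900, (B,nl_idx)→41700, (B,merge)→106320 …(+1); best=3280 via (C,merge)
  {ACD}: card=120000; try (C,hash)→6960, (D,hash)→9820, (C,merge)→12560, (D,merge)→106840, (D,nl_idx)→173700, (C,nl)→240760 …(+1); best=6960 via (C,hash)
  {ABCD}: card=48000; try (C,hash)→6340, (C,merge)→6820, (D,hash)→7400, (D,merge)→42920, (D,nl_idx)→72280, (C,nl)→96620 …(+5); best=6340 via (C,hash)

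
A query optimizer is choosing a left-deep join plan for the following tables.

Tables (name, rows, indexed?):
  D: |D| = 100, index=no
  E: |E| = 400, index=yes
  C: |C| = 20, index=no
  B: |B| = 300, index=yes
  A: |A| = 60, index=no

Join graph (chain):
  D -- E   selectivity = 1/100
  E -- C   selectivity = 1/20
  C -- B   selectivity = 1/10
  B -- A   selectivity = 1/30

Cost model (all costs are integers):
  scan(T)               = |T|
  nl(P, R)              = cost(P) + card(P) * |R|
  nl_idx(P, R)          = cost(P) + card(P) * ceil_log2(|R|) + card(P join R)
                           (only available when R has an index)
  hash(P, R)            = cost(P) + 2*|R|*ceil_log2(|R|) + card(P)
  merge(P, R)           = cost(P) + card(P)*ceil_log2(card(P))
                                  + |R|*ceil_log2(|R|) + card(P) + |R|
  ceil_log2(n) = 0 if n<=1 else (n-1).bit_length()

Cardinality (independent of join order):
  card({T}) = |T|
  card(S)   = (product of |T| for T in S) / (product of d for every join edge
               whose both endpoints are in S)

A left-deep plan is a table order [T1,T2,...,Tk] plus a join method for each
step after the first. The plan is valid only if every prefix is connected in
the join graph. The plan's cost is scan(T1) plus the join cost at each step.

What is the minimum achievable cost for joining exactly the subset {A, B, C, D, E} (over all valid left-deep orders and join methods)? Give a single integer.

20520

Selinger DP over subsets of {A,B,C,D,E}:
  {D}: scan cost=100, card=100
  {E}: scan cost=400, card=400
  {C}: scan cost=20, card=20
  {B}: scan cost=300, card=300
  {A}: scan cost=60, card=60
  {DE}: card=400; try (E,nl_idx)→1400, (D,hash)→2200, (E,merge)→4900, (D,merge)→5200, (E,hash)→7400, (E,nl)→40100 …(+1); best=1400 via (E,nl_idx)
  {CE}: card=400; try (E,nl_idx)→600, (C,hash)→1000, (E,merge)→4140, (C,merge)→4520, (E,hash)→7240, (E,nl)→8020 …(+1); best=600 via (E,nl_idx)
  {BC}: card=600; try (C,hash)→800, (B,nl_idx)→800, (B,merge)→3140, (C,merge)→3420, (B,hash)→5440, (B,nl)→6020 …(+1); best=800 via (C,hash)
  {AB}: card=600; try (B,nl_idx)→1200, (A,hash)→1320, (B,merge)→3480, (A,merge)→3720, (B,hash)→5520, (B,nl)→18060 …(+1); best=1200 via (B,nl_idx)
  {CDE}: card=400; try (C,hash)→2000, (D,hash)→2400, (D,merge)→5400, (C,merge)→5520, (C,nl)→9400, (D,nl)→40600; best=2000 via (C,hash)
  {BCE}: card=12000; try (B,hash)→6400, (B,merge)→7600, (E,hash)→8600, (E,merge)→11400, (B,nl_idx)→16200, (E,nl_idx)→18200 …(+2); best=6400 via (B,hash)
  {ABC}: card=1200; try (C,hash)→2000, (A,hash)→2120, (A,merge)→7820, (C,merge)→7920, (C,nl)→13200, (A,nl)→36800; best=2000 via (C,hash)
  {BCDE}: card=12000; try (B,hash)→7800, (B,merge)→9000, (B,nl_idx)→17600, (D,hash)→19800, (B,nl)→122000, (D,merge)→187200 …(+1); best=7800 via (B,hash)
  {ABCE}: card=24000; try (E,hash)→10400, (A,hash)→19120, (E,merge)→20400, (E,nl_idx)→36800, (A,merge)→186820, (E,nl)→482000 …(+1); best=10400 via (E,hash)
  {ABCDE}: card=24000; try (A,hash)→20520, (D,hash)→35800, (A,merge)→188220, (D,merge)→395200, (A,nl)→727800, (D,nl)→2410400; best=20520 via (A,hash)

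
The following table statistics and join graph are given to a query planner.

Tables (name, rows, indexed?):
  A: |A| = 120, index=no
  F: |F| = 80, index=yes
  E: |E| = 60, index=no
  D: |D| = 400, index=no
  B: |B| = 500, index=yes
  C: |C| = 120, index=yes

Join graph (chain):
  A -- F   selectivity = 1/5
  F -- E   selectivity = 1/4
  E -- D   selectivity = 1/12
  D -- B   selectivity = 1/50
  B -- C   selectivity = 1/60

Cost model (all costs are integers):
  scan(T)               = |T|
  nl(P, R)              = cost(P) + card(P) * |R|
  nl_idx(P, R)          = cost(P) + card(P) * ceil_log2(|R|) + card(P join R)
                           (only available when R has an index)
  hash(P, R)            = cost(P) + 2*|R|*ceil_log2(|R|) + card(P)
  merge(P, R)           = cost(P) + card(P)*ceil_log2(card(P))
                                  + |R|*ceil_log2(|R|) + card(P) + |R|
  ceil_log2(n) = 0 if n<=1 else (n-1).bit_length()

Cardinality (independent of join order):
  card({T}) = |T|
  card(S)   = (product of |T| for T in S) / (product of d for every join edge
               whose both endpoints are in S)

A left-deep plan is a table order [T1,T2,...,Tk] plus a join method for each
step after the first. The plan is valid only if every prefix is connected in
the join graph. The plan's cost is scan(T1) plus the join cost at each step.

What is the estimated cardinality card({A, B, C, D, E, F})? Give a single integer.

19200000

Tables in S: A(120), B(500), C(120), D(400), E(60), F(80)
Edges inside S: A-F(d=5), F-E(d=4), E-D(d=12), D-B(d=50), B-C(d=60)
numerator = 120 * 500 * 120 * 400 * 60 * 80 = 13824000000000
denominator = 5 * 4 * 12 * 50 * 60 = 720000
card(S) = 13824000000000 / 720000 = 19200000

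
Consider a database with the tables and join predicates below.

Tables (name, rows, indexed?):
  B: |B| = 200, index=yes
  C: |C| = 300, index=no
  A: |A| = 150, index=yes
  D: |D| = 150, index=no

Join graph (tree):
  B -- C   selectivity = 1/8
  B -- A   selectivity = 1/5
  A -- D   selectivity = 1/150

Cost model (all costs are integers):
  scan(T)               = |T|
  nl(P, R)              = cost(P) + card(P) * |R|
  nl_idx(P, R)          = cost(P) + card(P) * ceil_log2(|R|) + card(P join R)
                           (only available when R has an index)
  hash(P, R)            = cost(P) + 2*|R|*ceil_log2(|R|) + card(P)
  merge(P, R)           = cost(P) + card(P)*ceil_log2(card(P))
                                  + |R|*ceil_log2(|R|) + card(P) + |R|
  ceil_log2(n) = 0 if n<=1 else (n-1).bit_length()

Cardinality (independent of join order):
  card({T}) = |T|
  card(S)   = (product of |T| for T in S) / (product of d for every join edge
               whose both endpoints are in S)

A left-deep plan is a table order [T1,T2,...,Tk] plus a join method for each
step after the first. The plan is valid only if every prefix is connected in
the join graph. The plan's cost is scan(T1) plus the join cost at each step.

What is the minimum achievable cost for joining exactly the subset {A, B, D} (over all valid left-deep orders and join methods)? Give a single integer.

Selinger DP over subsets of {A,B,D}:
  {B}: scan cost=200, card=200
  {A}: scan cost=150, card=150
  {D}: scan cost=150, card=150
  {AB}: card=6000; try (A,hash)→2800, (B,merge)→3300, (A,merge)→3350, (B,hash)→3500, (B,nl_idx)→7350, (A,nl_idx)→7800 …(+2); best=2800 via (A,hash)
  {AD}: card=150; try (A,nl_idx)→1500, (D,hash)→2700, (A,hash)→2700, (D,merge)→2850, (A,merge)→2850, (D,nl)→22650 …(+1); best=1500 via (A,nl_idx)
  {ABD}: card=6000; try (B,merge)→4650, (B,hash)→4850, (B,nl_idx)→8700, (D,hash)→11200, (B,nl)→31500, (D,merge)→88150 …(+1); best=4650 via (B,merge)

4650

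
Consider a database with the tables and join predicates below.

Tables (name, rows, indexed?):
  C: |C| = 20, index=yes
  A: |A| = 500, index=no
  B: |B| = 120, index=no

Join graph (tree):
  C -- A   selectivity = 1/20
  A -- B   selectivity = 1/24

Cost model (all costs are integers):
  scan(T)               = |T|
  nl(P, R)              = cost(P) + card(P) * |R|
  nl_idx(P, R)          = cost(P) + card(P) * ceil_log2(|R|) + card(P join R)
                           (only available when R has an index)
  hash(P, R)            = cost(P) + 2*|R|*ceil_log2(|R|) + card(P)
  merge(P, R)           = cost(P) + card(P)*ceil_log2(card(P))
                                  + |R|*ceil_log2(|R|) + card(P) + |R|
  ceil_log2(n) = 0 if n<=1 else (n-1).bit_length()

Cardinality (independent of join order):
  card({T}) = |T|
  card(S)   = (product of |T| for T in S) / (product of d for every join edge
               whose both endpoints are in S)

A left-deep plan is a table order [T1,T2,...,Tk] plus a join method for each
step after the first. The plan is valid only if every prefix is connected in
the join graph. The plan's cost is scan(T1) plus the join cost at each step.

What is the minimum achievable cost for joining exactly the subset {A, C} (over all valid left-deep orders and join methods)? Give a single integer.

1200

Selinger DP over subsets of {A,C}:
  {C}: scan cost=20, card=20
  {A}: scan cost=500, card=500
  {AC}: card=500; try (C,hash)→1200, (C,nl_idx)→3500, (A,merge)→5140, (C,merge)→5620, (A,hash)→9040, (A,nl)→10020 …(+1); best=1200 via (C,hash)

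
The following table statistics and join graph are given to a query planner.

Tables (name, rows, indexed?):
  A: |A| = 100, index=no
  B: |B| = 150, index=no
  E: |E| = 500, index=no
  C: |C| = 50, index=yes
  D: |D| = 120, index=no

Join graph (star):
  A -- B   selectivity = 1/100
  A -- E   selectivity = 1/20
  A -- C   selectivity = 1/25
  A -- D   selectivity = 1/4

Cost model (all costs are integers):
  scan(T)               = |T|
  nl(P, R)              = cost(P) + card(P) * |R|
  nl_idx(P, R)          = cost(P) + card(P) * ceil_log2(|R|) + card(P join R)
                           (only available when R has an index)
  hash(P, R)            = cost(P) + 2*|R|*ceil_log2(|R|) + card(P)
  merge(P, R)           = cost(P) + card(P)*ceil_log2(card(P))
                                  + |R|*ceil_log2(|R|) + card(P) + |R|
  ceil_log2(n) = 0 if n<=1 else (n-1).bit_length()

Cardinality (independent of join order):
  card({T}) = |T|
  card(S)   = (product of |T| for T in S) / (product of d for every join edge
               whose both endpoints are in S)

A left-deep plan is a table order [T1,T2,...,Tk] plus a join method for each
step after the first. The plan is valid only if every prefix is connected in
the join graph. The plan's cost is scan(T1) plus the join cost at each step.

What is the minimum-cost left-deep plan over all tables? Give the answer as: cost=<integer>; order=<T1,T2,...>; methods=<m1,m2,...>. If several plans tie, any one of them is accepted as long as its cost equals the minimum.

cost=19630; order=B,A,C,E,D; methods=hash,hash,merge,hash

Selinger DP (subsets sized 1..n):
  {A}: scan cost=100, card=100
  {B}: scan cost=150, card=150
  {E}: scan cost=500, card=500
  {C}: scan cost=50, card=50
  {D}: scan cost=120, card=120
  {AB}: card=150; try (A,hash)→1700, (B,merge)→2250, (A,merge)→2300, (B,hash)→2600, (B,nl)→15100, (A,nl)→15150; best=1700 via (A,hash)
  {AE}: card=2500; try (A,hash)→2400, (E,merge)→5900, (A,merge)→6300, (E,hash)→9200, (E,nl)→50100, (A,nl)→50500; best=2400 via (A,hash)
  {AC}: card=200; try (C,hash)→800, (C,nl_idx)→900, (A,merge)→1200, (C,merge)→1250, (A,hash)→1500, (A,nl)→5050 …(+1); best=800 via (C,hash)
  {AD}: card=3000; try (A,hash)→1640, (D,merge)→1860, (D,hash)→1880, (A,merge)→1880, (D,nl)→12100, (A,nl)→12120; best=1640 via (A,hash)
  {ABE}: card=3750; try (B,hash)→7300, (E,merge)→8050, (E,hash)→10850, (B,merge)→36250, (E,nl)→76700, (B,nl)→377400; best=7300 via (B,hash)
  {ABC}: card=300; try (C,hash)→2450, (C,nl_idx)→2900, (C,merge)→3400, (B,hash)→3400, (B,merge)→3950, (C,nl)→9200 …(+1); best=2450 via (C,hash)
  {ABD}: card=4500; try (D,hash)→3530, (D,merge)→4010, (B,hash)→7040, (D,nl)→19700, (B,merge)→41990, (B,nl)→451640; best=3530 via (D,hash)
  {ACE}: card=5000; try (C,hash)→5500, (E,merge)→7600, (E,hash)→10000, (C,nl_idx)→22400, (C,merge)→35250, (E,nl)→100800 …(+1); best=5500 via (C,hash)
  {ADE}: card=75000; try (D,hash)→6580, (E,hash)→13640, (D,merge)→35860, (E,merge)→45640, (D,nl)→302400, (E,nl)→1501640; best=6580 via (D,hash)
  {ACD}: card=6000; try (D,hash)→2680, (D,merge)→3560, (C,hash)→5240, (D,nl)→24800, (C,nl_idx)→25640, (C,merge)→40990 …(+1); best=2680 via (D,hash)
  {ABCE}: card=7500; try (E,merge)→10450, (C,hash)→11650, (E,hash)→11750, (B,hash)→12900, (C,nl_idx)→37300, (C,merge)→56400 …(+4); best=10450 via (E,merge)
  {ABDE}: card=112500; try (D,hash)→12730, (E,hash)→17030, (D,merge)→57010, (E,merge)→71530, (B,hash)→83980, (D,nl)→457300 …(+3); best=12730 via (D,hash)
  {ABCD}: card=9000; try (D,hash)→4430, (D,merge)→6410, (C,hash)→8630, (B,hash)→11080, (D,nl)→38450, (C,nl_idx)→39530 …(+4); best=4430 via (D,hash)
  {ACDE}: card=150000; try (D,hash)→12180, (E,hash)→17680, (D,merge)→76460, (C,hash)→82180, (E,merge)→91680, (D,nl)→605500 …(+4); best=12180 via (D,hash)
  {ABCDE}: card=225000; try (D,hash)→19630, (E,hash)→22430, (D,merge)→116410, (C,hash)→125830, (E,merge)→144430, (B,hash)→164580 …(+7); best=19630 via (D,hash)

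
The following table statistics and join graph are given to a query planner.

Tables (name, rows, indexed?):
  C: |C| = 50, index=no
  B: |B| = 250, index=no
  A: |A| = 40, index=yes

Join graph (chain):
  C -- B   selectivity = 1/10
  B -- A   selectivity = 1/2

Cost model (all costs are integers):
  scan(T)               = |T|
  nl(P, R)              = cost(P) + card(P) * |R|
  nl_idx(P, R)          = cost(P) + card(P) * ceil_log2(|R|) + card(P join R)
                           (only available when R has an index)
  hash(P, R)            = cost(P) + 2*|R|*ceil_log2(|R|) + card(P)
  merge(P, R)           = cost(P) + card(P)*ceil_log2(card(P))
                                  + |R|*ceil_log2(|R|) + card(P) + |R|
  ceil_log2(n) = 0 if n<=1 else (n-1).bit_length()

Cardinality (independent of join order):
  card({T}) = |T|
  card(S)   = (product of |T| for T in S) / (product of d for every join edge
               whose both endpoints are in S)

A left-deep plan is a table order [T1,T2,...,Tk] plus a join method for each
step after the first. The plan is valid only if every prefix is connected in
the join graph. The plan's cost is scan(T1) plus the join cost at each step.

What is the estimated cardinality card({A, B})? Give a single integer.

Tables in S: A(40), B(250)
Edges inside S: B-A(d=2)
numerator = 40 * 250 = 10000
denominator = 2 = 2
card(S) = 10000 / 2 = 5000

5000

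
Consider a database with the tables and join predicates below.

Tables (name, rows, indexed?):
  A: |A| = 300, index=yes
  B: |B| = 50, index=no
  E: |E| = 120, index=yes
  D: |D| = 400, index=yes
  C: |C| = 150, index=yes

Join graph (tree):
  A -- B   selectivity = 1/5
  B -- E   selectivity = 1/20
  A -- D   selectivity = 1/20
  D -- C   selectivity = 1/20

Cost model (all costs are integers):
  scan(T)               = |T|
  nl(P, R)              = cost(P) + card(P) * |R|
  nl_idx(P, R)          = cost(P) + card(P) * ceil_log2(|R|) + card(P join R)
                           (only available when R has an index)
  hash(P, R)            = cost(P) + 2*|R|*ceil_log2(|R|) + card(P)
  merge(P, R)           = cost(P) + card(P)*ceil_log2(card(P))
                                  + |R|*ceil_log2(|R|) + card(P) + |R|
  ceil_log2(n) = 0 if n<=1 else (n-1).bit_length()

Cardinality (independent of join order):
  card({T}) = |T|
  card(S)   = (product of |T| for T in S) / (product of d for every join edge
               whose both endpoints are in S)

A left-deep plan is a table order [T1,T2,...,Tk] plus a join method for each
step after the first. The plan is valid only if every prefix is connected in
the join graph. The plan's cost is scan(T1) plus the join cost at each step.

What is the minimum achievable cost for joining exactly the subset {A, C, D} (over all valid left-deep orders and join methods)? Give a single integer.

Selinger DP over subsets of {A,C,D}:
  {A}: scan cost=300, card=300
  {D}: scan cost=400, card=400
  {C}: scan cost=150, card=150
  {AD}: card=6000; try (A,hash)→6200, (D,merge)→7300, (A,merge)→7400, (D,hash)→7800, (D,nl_idx)→9000, (A,nl_idx)→10000 …(+2); best=6200 via (A,hash)
  {CD}: card=3000; try (C,hash)→3200, (D,nl_idx)→4500, (D,merge)→5500, (C,merge)→5750, (C,nl_idx)→6600, (D,hash)→7500 …(+2); best=3200 via (C,hash)
  {ACD}: card=45000; try (A,hash)→11600, (C,hash)→14600, (A,merge)→45200, (A,nl_idx)→75200, (C,merge)→91550, (C,nl_idx)→99200 …(+2); best=11600 via (A,hash)

11600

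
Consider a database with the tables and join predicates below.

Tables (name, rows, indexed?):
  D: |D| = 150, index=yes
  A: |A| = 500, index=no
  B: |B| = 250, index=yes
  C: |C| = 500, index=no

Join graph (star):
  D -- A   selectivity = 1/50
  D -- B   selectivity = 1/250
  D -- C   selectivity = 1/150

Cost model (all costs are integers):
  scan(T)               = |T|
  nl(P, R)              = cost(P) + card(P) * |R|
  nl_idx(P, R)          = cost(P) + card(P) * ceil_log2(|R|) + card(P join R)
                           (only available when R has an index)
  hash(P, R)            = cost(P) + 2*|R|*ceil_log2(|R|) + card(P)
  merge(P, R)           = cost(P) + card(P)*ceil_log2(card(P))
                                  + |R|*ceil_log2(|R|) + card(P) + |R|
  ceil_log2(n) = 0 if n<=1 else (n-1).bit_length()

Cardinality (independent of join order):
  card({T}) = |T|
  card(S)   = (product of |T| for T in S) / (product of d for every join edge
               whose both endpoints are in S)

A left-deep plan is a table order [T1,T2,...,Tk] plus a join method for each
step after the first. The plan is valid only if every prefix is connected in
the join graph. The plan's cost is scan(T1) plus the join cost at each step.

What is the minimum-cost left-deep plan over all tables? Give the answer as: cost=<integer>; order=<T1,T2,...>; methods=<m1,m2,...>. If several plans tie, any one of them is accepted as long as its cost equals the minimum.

cost=17350; order=D,B,C,A; methods=nl_idx,merge,hash

Selinger DP (subsets sized 1..n):
  {D}: scan cost=150, card=150
  {A}: scan cost=500, card=500
  {B}: scan cost=250, card=250
  {C}: scan cost=500, card=500
  {AD}: card=1500; try (D,hash)→3400, (D,nl_idx)→6000, (A,merge)→6500, (D,merge)→6850, (A,hash)→9300, (A,nl)→75150 …(+1); best=3400 via (D,hash)
  {BD}: card=150; try (B,nl_idx)→1500, (D,nl_idx)→2400, (D,hash)→2900, (B,merge)→3750, (D,merge)→3850, (B,hash)→4300 …(+2); best=1500 via (B,nl_idx)
  {CD}: card=500; try (D,hash)→3400, (D,nl_idx)→5000, (C,merge)→6500, (D,merge)→6850, (C,hash)→9300, (C,nl)→75150 …(+1); best=3400 via (D,hash)
  {ABD}: card=1500; try (A,merge)→7850, (B,hash)→8900, (A,hash)→10650, (B,nl_idx)→16900, (B,merge)→23650, (A,nl)→76500 …(+1); best=7850 via (A,merge)
  {ACD}: card=5000; try (A,hash)→12900, (A,merge)→13400, (C,hash)→13900, (C,merge)→26400, (A,nl)→253400, (C,nl)→753400; best=12900 via (A,hash)
  {BCD}: card=500; try (C,merge)→7850, (B,hash)→7900, (B,nl_idx)→7900, (C,hash)→10650, (B,merge)→10650, (C,nl)→76500 …(+1); best=7850 via (C,merge)
  {ABCD}: card=5000; try (A,hash)→17350, (A,merge)→17850, (C,hash)→18350, (B,hash)→21900, (C,merge)→30850, (B,nl_idx)→57900 …(+4); best=17350 via (A,hash)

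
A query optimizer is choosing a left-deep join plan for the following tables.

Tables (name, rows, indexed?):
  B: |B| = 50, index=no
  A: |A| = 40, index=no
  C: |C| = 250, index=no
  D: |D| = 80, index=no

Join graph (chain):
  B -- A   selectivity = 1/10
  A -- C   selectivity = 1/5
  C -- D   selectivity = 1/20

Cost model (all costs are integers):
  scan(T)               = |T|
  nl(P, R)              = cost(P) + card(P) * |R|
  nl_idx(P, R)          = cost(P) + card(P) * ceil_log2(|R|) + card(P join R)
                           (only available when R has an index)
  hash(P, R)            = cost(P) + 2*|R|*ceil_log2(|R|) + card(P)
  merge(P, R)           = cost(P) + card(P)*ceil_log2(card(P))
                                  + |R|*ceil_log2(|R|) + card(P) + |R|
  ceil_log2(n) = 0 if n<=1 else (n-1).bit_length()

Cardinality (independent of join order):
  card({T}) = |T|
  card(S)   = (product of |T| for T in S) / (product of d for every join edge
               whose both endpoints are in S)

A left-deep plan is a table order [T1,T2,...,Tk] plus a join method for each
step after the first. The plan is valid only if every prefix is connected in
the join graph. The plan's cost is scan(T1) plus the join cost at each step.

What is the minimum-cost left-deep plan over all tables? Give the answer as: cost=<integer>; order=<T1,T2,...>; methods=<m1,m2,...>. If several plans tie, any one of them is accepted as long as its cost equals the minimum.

Selinger DP (subsets sized 1..n):
  {B}: scan cost=50, card=50
  {A}: scan cost=40, card=40
  {C}: scan cost=250, card=250
  {D}: scan cost=80, card=80
  {AB}: card=200; try (A,hash)→580, (B,merge)→670, (B,hash)→680, (A,merge)→680, (B,nl)→2040, (A,nl)→2050; best=580 via (A,hash)
  {AC}: card=2000; try (A,hash)→980, (C,merge)→2570, (A,merge)→2780, (C,hash)→4080, (C,nl)→10040, (A,nl)→10250; best=980 via (A,hash)
  {CD}: card=1000; try (D,hash)→1620, (C,merge)→2970, (D,merge)→3140, (C,hash)→4160, (C,nl)→20080, (D,nl)→20250; best=1620 via (D,hash)
  {ABC}: card=10000; try (B,hash)→3580, (C,merge)→4630, (C,hash)→4780, (B,merge)→25330, (C,nl)→50580, (B,nl)→100980; best=3580 via (B,hash)
  {ACD}: card=8000; try (A,hash)→3100, (D,hash)→4100, (A,merge)→12900, (D,merge)→25620, (A,nl)→41620, (D,nl)→160980; best=3100 via (A,hash)
  {ABCD}: card=40000; try (B,hash)→11700, (D,hash)→14700, (B,merge)→115450, (D,merge)→154220, (B,nl)→403100, (D,nl)→803580; best=11700 via (B,hash)

cost=11700; order=C,D,A,B; methods=hash,hash,hash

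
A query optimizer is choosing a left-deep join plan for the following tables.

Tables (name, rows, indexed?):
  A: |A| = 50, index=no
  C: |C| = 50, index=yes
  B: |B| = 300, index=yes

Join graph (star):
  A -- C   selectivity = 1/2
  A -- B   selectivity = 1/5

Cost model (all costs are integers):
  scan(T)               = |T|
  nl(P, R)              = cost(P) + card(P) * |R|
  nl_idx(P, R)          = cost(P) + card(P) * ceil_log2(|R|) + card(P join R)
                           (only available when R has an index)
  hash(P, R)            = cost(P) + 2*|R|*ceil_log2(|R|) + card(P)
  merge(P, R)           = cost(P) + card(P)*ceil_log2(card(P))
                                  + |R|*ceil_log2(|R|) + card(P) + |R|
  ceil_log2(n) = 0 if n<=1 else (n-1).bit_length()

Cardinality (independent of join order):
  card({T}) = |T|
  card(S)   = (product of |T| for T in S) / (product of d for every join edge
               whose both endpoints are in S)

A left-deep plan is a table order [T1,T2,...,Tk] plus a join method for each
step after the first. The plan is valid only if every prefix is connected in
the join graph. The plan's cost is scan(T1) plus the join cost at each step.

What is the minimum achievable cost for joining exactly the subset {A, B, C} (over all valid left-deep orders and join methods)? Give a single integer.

4800

Selinger DP over subsets of {A,B,C}:
  {A}: scan cost=50, card=50
  {C}: scan cost=50, card=50
  {B}: scan cost=300, card=300
  {AC}: card=1250; try (C,hash)→700, (A,hash)→700, (C,merge)→750, (A,merge)→750, (C,nl_idx)→1600, (C,nl)→2550 …(+1); best=700 via (C,hash)
  {AB}: card=3000; try (A,hash)→1200, (B,merge)→3400, (B,nl_idx)→3500, (A,merge)→3650, (B,hash)→5500, (B,nl)→15050 …(+1); best=1200 via (A,hash)
  {ABC}: card=75000; try (C,hash)→4800, (B,hash)→7350, (B,merge)→18700, (C,merge)→40550, (B,nl_idx)→86950, (C,nl_idx)→94200 …(+2); best=4800 via (C,hash)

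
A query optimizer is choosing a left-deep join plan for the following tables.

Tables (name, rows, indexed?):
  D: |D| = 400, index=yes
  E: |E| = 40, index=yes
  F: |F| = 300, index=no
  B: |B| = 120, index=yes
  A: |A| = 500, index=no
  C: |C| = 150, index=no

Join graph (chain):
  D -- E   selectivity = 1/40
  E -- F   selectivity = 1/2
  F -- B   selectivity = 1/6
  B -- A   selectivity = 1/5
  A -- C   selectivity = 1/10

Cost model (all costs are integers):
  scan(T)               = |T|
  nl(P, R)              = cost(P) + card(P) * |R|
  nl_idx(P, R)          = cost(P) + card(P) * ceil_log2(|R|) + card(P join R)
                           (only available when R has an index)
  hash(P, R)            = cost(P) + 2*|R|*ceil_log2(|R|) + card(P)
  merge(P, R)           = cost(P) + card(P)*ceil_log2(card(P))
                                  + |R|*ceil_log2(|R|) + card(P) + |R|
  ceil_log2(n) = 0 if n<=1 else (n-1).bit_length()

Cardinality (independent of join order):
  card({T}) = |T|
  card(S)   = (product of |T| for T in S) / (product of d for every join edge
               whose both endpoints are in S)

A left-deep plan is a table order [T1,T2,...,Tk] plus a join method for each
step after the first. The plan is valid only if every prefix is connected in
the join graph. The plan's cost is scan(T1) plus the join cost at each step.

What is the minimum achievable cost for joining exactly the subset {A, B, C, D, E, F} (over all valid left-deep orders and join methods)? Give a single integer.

121279680

Selinger DP over subsets of {A,B,C,D,E,F}:
  {D}: scan cost=400, card=400
  {E}: scan cost=40, card=40
  {F}: scan cost=300, card=300
  {B}: scan cost=120, card=120
  {A}: scan cost=500, card=500
  {C}: scan cost=150, card=150
  {DE}: card=400; try (D,nl_idx)→800, (E,hash)→1280, (E,nl_idx)→3200, (D,merge)→4320, (E,merge)→4680, (D,hash)→7280 …(+2); best=800 via (D,nl_idx)
  {EF}: card=6000; try (E,hash)→1080, (F,merge)→3320, (E,merge)→3580, (F,hash)→5480, (E,nl_idx)→8100, (F,nl)→12040 …(+1); best=1080 via (E,hash)
  {BF}: card=6000; try (B,hash)→2280, (F,merge)→4080, (B,merge)→4260, (F,hash)→5640, (B,nl_idx)→8400, (F,nl)→36120 …(+1); best=2280 via (B,hash)
  {AB}: card=12000; try (B,hash)→2680, (A,merge)→6080, (B,merge)→6460, (A,hash)→9240, (B,nl_idx)→16000, (A,nl)→60120 …(+1); best=2680 via (B,hash)
  {AC}: card=7500; try (C,hash)→3400, (A,merge)→6500, (C,merge)→6850, (A,hash)→9300, (A,nl)→75150, (C,nl)→75500; best=3400 via (C,hash)
  {DEF}: card=60000; try (F,hash)→6600, (F,merge)→7800, (D,hash)→14280, (D,merge)→89080, (D,nl_idx)→115080, (F,nl)→120800 …(+1); best=6600 via (F,hash)
  {BEF}: card=120000; try (E,hash)→8760, (B,hash)→8760, (B,merge)→86040, (E,merge)→86560, (E,nl_idx)→158280, (B,nl_idx)→163080 …(+2); best=8760 via (E,hash)
  {ABF}: card=600000; try (A,hash)→17280, (F,hash)→20080, (A,merge)→91280, (F,merge)→185680, (A,nl)→3002280, (F,nl)→3602680; best=17280 via (A,hash)
  {ABC}: card=180000; try (B,hash)→12580, (C,hash)→17080, (B,merge)→109360, (C,merge)→184030, (B,nl_idx)→235900, (B,nl)→903400 …(+1); best=12580 via (B,hash)
  {BDEF}: card=1200000; try (B,hash)→68280, (D,hash)→135960, (B,merge)→1027560, (B,nl_idx)→1626600, (D,merge)→2172760, (D,nl_idx)→2288760 …(+2); best=68280 via (B,hash)
  {ABEF}: card=12000000; try (A,hash)→137760, (E,hash)→617760, (A,merge)→2173760, (E,merge)→12617560, (E,nl_idx)→15617280, (E,nl)→24017280 …(+1); best=137760 via (A,hash)
  {ABCF}: card=9000000; try (F,hash)→197980, (C,hash)→619680, (F,merge)→3435580, (C,merge)→12618630, (F,nl)→54012580, (C,nl)→90017280; best=197980 via (F,hash)
  {ABDEF}: card=120000000; try (A,hash)→1277280, (D,hash)→12144960, (A,merge)→26473280, (D,nl_idx)→228137760, (D,merge)→300141760, (A,nl)→600068280 …(+1); best=1277280 via (A,hash)
  {ABCEF}: card=180000000; try (E,hash)→9198460, (C,hash)→12140160, (E,merge)→225198260, (E,nl_idx)→234197980, (C,merge)→300139110, (E,nl)→360197980 …(+1); best=9198460 via (E,hash)
  {ABCDEF}: card=1800000000; try (C,hash)→121279680, (D,hash)→189205660, (C,merge)→3361278630, (D,nl_idx)→3429198460, (D,merge)→5229202460, (C,nl)→18001277280 …(+1); best=121279680 via (C,hash)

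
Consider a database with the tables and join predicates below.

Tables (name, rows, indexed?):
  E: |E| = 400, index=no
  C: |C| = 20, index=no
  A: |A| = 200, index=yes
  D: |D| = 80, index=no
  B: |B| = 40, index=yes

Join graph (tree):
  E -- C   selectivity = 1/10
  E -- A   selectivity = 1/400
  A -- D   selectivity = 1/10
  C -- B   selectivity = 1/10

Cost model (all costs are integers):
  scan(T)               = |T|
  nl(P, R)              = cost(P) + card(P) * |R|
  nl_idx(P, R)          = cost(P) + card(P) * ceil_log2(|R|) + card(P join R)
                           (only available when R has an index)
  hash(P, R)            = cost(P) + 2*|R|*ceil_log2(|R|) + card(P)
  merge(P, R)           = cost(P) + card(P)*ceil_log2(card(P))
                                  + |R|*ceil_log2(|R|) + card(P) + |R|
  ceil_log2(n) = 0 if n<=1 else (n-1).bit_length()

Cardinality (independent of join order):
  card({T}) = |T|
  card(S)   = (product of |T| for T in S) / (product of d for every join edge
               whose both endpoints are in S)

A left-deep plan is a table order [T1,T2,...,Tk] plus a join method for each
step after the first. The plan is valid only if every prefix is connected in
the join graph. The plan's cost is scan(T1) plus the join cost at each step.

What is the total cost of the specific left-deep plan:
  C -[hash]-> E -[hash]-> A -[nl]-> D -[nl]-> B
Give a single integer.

step 1: scan C: cost=20, card=20
step 2: join E via hash
    card(P join E) = 20*400/(10) = 800
    cost = 20 + 2*400*9 + 20 = 7240
step 3: join A via hash
    card(P join A) = 800*200/(400) = 400
    cost = 7240 + 2*200*8 + 800 = 11240
step 4: join D via nl
    card(P join D) = 400*80/(10) = 3200
    cost = 11240 + 400*80 = 43240
step 5: join B via nl
    card(P join B) = 3200*40/(10) = 12800
    cost = 43240 + 3200*40 = 171240

171240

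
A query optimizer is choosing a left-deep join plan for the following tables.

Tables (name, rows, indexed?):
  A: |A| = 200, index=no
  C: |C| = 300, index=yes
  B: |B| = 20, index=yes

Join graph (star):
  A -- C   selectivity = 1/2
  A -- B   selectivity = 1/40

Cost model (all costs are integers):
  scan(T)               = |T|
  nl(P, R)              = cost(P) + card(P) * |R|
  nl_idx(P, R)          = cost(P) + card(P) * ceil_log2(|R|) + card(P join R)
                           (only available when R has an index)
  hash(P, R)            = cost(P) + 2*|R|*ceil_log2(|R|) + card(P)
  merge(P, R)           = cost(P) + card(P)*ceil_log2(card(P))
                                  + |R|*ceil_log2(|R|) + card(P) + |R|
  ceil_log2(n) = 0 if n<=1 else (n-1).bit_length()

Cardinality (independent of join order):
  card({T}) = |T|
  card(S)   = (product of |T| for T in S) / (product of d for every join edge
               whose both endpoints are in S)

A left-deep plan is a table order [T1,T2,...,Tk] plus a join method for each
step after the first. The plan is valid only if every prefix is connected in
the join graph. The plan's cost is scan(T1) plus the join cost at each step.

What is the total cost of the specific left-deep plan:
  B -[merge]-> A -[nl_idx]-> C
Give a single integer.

17840

step 1: scan B: cost=20, card=20
step 2: join A via merge
    card(P join A) = 20*200/(40) = 100
    cost = 20 + 20*5 + 200*8 + 20 + 200 = 1940
step 3: join C via nl_idx
    card(P join C) = 100*300/(2) = 15000
    cost = 1940 + 100*9 + 15000 = 17840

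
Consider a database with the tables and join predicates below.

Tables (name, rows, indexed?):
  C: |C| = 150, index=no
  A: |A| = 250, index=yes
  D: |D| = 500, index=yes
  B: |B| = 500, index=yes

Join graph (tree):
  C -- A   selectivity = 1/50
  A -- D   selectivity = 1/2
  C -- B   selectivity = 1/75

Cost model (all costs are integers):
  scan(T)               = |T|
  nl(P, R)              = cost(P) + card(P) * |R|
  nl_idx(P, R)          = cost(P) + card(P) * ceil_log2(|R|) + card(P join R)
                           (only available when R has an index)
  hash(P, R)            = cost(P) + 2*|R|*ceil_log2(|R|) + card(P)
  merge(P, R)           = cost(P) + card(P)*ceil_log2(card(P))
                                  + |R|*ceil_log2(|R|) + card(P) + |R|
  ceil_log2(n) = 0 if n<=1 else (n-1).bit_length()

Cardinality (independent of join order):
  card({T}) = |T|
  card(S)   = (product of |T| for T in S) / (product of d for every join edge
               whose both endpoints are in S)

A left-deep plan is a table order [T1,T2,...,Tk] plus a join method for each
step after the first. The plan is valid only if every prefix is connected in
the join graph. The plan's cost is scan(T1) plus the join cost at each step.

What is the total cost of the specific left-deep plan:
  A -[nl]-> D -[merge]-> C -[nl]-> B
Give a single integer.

step 1: scan A: cost=250, card=250
step 2: join D via nl
    card(P join D) = 250*500/(2) = 62500
    cost = 250 + 250*500 = 125250
step 3: join C via merge
    card(P join C) = 62500*150/(50) = 187500
    cost = 125250 + 62500*16 + 150*8 + 62500 + 150 = 1189100
step 4: join B via nl
    card(P join B) = 187500*500/(75) = 1250000
    cost = 1189100 + 187500*500 = 94939100

94939100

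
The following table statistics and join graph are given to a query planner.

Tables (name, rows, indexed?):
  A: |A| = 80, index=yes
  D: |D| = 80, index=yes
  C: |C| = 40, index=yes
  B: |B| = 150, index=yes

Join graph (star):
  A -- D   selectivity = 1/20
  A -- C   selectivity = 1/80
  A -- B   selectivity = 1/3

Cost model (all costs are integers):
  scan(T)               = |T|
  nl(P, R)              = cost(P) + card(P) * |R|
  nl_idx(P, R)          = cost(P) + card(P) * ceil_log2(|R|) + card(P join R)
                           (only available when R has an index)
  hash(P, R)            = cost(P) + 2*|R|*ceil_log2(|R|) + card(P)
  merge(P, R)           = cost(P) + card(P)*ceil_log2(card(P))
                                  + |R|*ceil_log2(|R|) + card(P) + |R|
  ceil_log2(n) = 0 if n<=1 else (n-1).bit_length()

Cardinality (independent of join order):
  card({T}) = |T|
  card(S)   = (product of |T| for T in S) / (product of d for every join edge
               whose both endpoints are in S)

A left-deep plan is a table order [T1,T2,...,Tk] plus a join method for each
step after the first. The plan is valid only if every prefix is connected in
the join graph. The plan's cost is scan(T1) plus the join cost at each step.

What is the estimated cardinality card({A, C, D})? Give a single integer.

Tables in S: A(80), C(40), D(80)
Edges inside S: A-D(d=20), A-C(d=80)
numerator = 80 * 40 * 80 = 256000
denominator = 20 * 80 = 1600
card(S) = 256000 / 1600 = 160

160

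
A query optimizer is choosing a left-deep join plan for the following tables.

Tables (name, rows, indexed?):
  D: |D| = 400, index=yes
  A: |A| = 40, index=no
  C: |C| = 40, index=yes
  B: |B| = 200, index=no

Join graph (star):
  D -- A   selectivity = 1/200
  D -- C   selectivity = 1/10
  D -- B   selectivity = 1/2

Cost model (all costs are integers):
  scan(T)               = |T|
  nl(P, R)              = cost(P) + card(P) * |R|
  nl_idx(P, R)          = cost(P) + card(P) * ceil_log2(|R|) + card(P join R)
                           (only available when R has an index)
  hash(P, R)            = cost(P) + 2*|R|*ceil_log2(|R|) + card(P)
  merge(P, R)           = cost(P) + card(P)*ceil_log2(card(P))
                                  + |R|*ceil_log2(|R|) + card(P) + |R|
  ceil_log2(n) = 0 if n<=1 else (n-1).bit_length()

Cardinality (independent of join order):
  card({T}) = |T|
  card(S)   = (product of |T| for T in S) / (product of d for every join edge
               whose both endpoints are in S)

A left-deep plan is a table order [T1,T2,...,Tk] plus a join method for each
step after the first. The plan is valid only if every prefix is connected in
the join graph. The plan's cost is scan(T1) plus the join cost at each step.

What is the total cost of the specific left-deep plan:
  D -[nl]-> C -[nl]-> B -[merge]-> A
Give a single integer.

step 1: scan D: cost=400, card=400
step 2: join C via nl
    card(P join C) = 400*40/(10) = 1600
    cost = 400 + 400*40 = 16400
step 3: join B via nl
    card(P join B) = 1600*200/(2) = 160000
    cost = 16400 + 1600*200 = 336400
step 4: join A via merge
    card(P join A) = 160000*40/(200) = 32000
    cost = 336400 + 160000*18 + 40*6 + 160000 + 40 = 3376680

3376680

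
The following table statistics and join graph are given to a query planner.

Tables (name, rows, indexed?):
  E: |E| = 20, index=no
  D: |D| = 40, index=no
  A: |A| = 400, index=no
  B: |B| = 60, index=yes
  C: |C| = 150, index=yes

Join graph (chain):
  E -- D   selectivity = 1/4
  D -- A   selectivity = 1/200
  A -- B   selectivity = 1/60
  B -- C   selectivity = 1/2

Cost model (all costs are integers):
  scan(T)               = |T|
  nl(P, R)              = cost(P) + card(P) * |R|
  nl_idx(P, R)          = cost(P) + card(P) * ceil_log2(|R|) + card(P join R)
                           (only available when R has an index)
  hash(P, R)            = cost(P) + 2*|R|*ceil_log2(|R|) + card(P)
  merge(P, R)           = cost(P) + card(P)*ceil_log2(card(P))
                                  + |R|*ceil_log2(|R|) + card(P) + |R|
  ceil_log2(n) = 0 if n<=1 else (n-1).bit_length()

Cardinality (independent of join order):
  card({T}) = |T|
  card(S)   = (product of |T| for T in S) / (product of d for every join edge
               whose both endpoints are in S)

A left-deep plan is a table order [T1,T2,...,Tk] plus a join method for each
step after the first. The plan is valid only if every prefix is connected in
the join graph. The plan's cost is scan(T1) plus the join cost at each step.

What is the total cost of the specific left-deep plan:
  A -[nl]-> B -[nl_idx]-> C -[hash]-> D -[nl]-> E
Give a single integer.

208080

step 1: scan A: cost=400, card=400
step 2: join B via nl
    card(P join B) = 400*60/(60) = 400
    cost = 400 + 400*60 = 24400
step 3: join C via nl_idx
    card(P join C) = 400*150/(2) = 30000
    cost = 24400 + 400*8 + 30000 = 57600
step 4: join D via hash
    card(P join D) = 30000*40/(200) = 6000
    cost = 57600 + 2*40*6 + 30000 = 88080
step 5: join E via nl
    card(P join E) = 6000*20/(4) = 30000
    cost = 88080 + 6000*20 = 208080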